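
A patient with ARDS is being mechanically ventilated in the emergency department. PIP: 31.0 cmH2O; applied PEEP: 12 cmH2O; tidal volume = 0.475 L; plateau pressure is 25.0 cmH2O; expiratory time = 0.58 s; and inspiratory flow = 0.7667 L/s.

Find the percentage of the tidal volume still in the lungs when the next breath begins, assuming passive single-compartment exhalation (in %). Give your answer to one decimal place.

13.2

R = (PIP − Pplat)/V̇ = (31.0 − 25.0) / 0.7667 = 6.0/0.7667 = 7.826 cmH2O·s/L.
C = Vt/(Pplat − PEEP) = 475.0 / (25.0 − 12) = 475.0/13.0 = 36.538 mL/cmH2O.
τ = R × C = 7.826 × 0.03654 L/cmH2O = 0.286 s.
Fraction remaining at end-expiration = e^(−Te/τ) = e^(−0.58/0.286) = 0.1316 → 13.16%.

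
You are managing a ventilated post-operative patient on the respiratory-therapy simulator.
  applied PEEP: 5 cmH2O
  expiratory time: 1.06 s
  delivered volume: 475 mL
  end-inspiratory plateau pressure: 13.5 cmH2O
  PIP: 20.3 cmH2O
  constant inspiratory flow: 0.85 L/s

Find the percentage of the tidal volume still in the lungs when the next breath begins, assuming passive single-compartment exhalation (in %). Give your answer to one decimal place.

R = (PIP − Pplat)/V̇ = (20.3 − 13.5) / 0.85 = 6.8/0.85 = 8.0 cmH2O·s/L.
C = Vt/(Pplat − PEEP) = 475.0 / (13.5 − 5) = 475.0/8.5 = 55.882 mL/cmH2O.
τ = R × C = 8.0 × 0.05588 L/cmH2O = 0.447 s.
Fraction remaining at end-expiration = e^(−Te/τ) = e^(−1.06/0.447) = 0.09335 → 9.335%.

9.3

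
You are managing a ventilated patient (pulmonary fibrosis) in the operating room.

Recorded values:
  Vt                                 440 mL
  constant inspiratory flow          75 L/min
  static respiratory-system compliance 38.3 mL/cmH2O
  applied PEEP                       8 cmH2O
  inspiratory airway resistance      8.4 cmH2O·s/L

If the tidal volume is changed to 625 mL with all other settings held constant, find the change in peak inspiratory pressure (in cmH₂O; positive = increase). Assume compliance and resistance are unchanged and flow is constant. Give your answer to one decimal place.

PIP = Vt/C + R·V̇ + PEEP (constant-flow equation of motion).
Only the elastic term changes: ΔPIP = ΔVt / C = (625 − 440) / 38.3 = 4.83 cmH2O.

4.8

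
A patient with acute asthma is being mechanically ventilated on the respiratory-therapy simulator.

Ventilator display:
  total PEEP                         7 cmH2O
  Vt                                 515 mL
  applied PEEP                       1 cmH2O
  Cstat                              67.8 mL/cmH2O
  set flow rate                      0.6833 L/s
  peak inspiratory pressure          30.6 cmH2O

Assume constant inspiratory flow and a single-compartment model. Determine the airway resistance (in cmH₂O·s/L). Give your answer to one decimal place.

Total PEEP = 7 cmH2O (set 1 + intrinsic 6); this is the baseline alveolar pressure.
Equation of motion (constant flow): PIP = Vt/C + R·V̇ + PEEP.
R·V̇ = PIP − Vt/C − PEEP = 30.6 − 515/67.8 − 7 = 30.6 − 7.596 − 7 = 16.004 cmH2O.
R = 16.004 / 0.6833 = 23.422 cmH2O·s/L.

23.4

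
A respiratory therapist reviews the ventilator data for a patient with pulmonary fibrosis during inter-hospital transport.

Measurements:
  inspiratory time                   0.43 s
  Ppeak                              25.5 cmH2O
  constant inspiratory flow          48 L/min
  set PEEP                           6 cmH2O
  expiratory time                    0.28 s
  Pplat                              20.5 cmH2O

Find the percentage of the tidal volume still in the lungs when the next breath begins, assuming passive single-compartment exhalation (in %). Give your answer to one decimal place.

15.1

Flow: 48 L/min ÷ 60 = 0.8 L/s.
Vt = flow × Ti = 0.8 L/s × 0.43 s × 1000 mL/L = 344.0 mL.
R = (PIP − Pplat)/V̇ = (25.5 − 20.5) / 0.8 = 5.0/0.8 = 6.25 cmH2O·s/L.
C = Vt/(Pplat − PEEP) = 344.0 / (20.5 − 6) = 344.0/14.5 = 23.724 mL/cmH2O.
τ = R × C = 6.25 × 0.02372 L/cmH2O = 0.1483 s.
Fraction remaining at end-expiration = e^(−Te/τ) = e^(−0.28/0.1483) = 0.1514 → 15.14%.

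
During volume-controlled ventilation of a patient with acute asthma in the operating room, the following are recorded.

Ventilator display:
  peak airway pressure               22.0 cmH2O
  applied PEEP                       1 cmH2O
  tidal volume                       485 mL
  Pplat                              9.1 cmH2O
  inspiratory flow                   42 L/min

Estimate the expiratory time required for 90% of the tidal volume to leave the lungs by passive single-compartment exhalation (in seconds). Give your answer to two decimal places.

2.54

Flow: 42 L/min ÷ 60 = 0.7 L/s.
R = (PIP − Pplat)/V̇ = (22.0 − 9.1) / 0.7 = 12.9/0.7 = 18.429 cmH2O·s/L.
C = Vt/(Pplat − PEEP) = 485.0 / (9.1 − 1) = 485.0/8.1 = 59.877 mL/cmH2O.
τ = R × C = 18.429 × 0.05988 L/cmH2O = 1.104 s.
t = −τ·ln(1 − 0.90) = −1.104·ln(0.1) = 2.542 s.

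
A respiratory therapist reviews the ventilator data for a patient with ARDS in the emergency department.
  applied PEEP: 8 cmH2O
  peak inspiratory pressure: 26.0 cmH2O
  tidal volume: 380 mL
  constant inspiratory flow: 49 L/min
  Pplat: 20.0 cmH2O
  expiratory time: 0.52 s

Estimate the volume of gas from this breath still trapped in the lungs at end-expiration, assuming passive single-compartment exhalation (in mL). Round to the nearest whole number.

Flow: 49 L/min ÷ 60 = 0.8167 L/s.
R = (PIP − Pplat)/V̇ = (26.0 − 20.0) / 0.8167 = 6.0/0.8167 = 7.347 cmH2O·s/L.
C = Vt/(Pplat − PEEP) = 380.0 / (20.0 − 8) = 380.0/12.0 = 31.667 mL/cmH2O.
τ = R × C = 7.347 × 0.03167 L/cmH2O = 0.2327 s.
Fraction remaining = e^(−Te/τ) = e^(−0.52/0.2327) = 0.107.
Trapped volume = 380.0 × 0.107 = 40.66 mL.

41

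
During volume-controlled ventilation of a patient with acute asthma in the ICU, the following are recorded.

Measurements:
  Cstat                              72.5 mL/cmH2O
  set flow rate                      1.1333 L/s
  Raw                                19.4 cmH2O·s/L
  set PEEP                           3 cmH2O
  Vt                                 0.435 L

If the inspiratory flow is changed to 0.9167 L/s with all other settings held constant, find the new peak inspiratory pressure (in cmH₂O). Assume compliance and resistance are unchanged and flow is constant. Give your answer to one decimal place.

PIP = Vt/C + R·V̇ + PEEP (constant-flow equation of motion).
Only the resistive term changes: ΔPIP = R × ΔV̇ = 19.4 × (0.9167 − 1.1333) = 19.4 × -0.2166 = -4.202 cmH2O.
Original PIP = 435/72.5 + 19.4×1.1333 + 3 = 30.986 cmH2O; new PIP = 30.986 + (-4.202) = 26.784 cmH2O.

26.8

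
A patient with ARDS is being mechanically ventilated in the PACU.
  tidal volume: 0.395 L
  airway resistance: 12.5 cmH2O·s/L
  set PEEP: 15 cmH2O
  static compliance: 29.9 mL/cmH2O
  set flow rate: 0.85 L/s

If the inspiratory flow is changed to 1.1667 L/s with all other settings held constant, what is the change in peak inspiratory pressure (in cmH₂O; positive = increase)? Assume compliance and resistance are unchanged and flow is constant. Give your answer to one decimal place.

4.0

PIP = Vt/C + R·V̇ + PEEP (constant-flow equation of motion).
Only the resistive term changes: ΔPIP = R × ΔV̇ = 12.5 × (1.1667 − 0.85) = 12.5 × 0.3167 = 3.959 cmH2O.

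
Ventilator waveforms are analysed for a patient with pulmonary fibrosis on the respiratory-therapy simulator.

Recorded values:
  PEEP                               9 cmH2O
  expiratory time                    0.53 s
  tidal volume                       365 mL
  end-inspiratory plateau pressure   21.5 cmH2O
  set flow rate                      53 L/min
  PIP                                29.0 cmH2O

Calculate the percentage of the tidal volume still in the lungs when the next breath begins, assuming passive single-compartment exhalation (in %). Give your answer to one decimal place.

Flow: 53 L/min ÷ 60 = 0.8833 L/s.
R = (PIP − Pplat)/V̇ = (29.0 − 21.5) / 0.8833 = 7.5/0.8833 = 8.491 cmH2O·s/L.
C = Vt/(Pplat − PEEP) = 365.0 / (21.5 − 9) = 365.0/12.5 = 29.2 mL/cmH2O.
τ = R × C = 8.491 × 0.0292 L/cmH2O = 0.2479 s.
Fraction remaining at end-expiration = e^(−Te/τ) = e^(−0.53/0.2479) = 0.1179 → 11.79%.

11.8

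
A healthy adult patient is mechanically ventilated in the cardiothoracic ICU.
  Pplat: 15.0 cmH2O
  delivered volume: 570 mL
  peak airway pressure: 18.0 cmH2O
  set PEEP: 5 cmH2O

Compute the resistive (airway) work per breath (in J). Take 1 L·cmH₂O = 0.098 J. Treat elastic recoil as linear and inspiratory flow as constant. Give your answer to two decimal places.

0.17

With constant inspiratory flow the resistive pressure is constant at PIP − Pplat = 18.0 − 15.0 = 3.0 cmH2O, so resistive work = 3.0 × 0.570 = 1.71 L·cmH2O.
× 0.098 J/(L·cmH2O) → 0.1676 J.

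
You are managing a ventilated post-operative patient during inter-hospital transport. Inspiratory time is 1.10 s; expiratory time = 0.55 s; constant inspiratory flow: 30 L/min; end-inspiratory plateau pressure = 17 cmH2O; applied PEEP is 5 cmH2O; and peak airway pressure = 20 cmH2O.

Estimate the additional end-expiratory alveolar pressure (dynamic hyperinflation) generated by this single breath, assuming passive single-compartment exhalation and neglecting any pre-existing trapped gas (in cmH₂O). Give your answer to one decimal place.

1.6

Flow: 30 L/min ÷ 60 = 0.5 L/s.
Vt = flow × Ti = 0.5 L/s × 1.10 s × 1000 mL/L = 550.0 mL.
R = (PIP − Pplat)/V̇ = (20 − 17) / 0.5 = 3.0/0.5 = 6.0 cmH2O·s/L.
C = Vt/(Pplat − PEEP) = 550.0 / (17 − 5) = 550.0/12.0 = 45.833 mL/cmH2O.
τ = R × C = 6.0 × 0.04583 L/cmH2O = 0.275 s.
Fraction remaining = e^(−Te/τ) = e^(−0.55/0.275) = 0.1353; trapped volume = 550.0 × 0.1353 = 74.415 mL.
Additional alveolar pressure from trapping ≈ V_trapped / C = 74.415 / 45.833 = 1.624 cmH2O.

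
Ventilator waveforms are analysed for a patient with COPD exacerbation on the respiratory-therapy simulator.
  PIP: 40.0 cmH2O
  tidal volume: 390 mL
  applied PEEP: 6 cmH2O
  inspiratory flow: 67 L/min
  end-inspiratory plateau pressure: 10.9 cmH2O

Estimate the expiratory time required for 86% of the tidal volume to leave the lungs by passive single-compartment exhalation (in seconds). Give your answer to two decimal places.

4.08

Flow: 67 L/min ÷ 60 = 1.1167 L/s.
R = (PIP − Pplat)/V̇ = (40.0 − 10.9) / 1.1167 = 29.1/1.1167 = 26.059 cmH2O·s/L.
C = Vt/(Pplat − PEEP) = 390.0 / (10.9 − 6) = 390.0/4.9 = 79.592 mL/cmH2O.
τ = R × C = 26.059 × 0.07959 L/cmH2O = 2.074 s.
t = −τ·ln(1 − 0.86) = −2.074·ln(0.14) = 4.078 s.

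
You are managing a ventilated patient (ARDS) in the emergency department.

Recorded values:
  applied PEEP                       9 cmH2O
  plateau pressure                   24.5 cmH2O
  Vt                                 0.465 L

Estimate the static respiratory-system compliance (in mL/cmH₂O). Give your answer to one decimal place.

30.0

Cstat = Vt / (Pplat − PEEP) = 465 / (24.5 − 9) = 465 / 15.5 = 30.0 mL/cmH2O.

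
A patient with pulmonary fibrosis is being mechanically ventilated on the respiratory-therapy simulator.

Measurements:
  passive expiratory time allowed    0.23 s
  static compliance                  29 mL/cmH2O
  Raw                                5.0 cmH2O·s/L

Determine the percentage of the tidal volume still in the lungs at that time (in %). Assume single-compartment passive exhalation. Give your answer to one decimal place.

20.5

τ = R × C = 5.0 × 29 mL/cmH2O = 5.0 × 0.029 L/cmH2O = 0.145 s.
Passive exhalation: V(t)/V₀ = e^(−t/τ) = e^(−0.23/0.145) = 0.2047.
Fraction remaining = 0.2047 → 20.47%.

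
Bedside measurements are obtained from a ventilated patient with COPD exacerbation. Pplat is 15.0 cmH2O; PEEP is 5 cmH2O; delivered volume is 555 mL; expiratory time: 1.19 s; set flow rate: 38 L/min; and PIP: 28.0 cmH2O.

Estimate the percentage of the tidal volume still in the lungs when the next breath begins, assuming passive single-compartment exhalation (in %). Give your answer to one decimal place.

35.2

Flow: 38 L/min ÷ 60 = 0.6333 L/s.
R = (PIP − Pplat)/V̇ = (28.0 − 15.0) / 0.6333 = 13.0/0.6333 = 20.527 cmH2O·s/L.
C = Vt/(Pplat − PEEP) = 555.0 / (15.0 − 5) = 555.0/10.0 = 55.5 mL/cmH2O.
τ = R × C = 20.527 × 0.0555 L/cmH2O = 1.139 s.
Fraction remaining at end-expiration = e^(−Te/τ) = e^(−1.19/1.139) = 0.3518 → 35.18%.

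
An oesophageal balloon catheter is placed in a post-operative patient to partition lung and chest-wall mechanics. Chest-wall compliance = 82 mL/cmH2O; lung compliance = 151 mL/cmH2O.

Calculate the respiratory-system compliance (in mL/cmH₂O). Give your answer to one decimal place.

Lung and chest wall are elastances in series: 1/Crs = 1/CL + 1/Ccw.
1/Crs = 1/151 + 1/82 = 0.01882.
Crs = 53.135 mL/cmH2O.

53.1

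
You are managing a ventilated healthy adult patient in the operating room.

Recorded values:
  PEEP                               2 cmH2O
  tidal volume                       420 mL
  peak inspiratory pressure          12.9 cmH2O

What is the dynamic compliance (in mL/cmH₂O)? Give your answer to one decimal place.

Dynamic compliance = Vt / (PIP − PEEP) = 420 / (12.9 − 2) = 420 / 10.9 = 38.532 mL/cmH2O.

38.5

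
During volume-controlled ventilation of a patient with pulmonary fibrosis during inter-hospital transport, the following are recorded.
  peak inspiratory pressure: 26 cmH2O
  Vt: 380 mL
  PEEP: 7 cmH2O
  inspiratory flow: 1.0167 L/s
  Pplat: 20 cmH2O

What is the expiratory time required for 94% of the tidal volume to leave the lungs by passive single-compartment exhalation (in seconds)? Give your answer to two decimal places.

R = (PIP − Pplat)/V̇ = (26 − 20) / 1.0167 = 6.0/1.0167 = 5.901 cmH2O·s/L.
C = Vt/(Pplat − PEEP) = 380.0 / (20 − 7) = 380.0/13.0 = 29.231 mL/cmH2O.
τ = R × C = 5.901 × 0.02923 L/cmH2O = 0.1725 s.
t = −τ·ln(1 − 0.94) = −0.1725·ln(0.06) = 0.4853 s.

0.49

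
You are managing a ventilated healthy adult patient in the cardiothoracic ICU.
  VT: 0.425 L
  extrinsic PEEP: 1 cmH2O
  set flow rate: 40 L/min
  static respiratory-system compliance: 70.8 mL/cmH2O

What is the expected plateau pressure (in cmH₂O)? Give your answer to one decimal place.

7.0

Pplat = PEEP + Vt / Cstat = 1 + 425 / 70.8 = 1 + 6.003 = 7.003 cmH2O.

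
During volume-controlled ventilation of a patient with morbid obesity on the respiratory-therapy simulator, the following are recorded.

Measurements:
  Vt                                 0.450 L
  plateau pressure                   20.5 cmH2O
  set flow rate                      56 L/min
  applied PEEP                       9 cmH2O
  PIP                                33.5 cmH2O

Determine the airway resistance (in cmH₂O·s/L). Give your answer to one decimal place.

Flow: 56 L/min ÷ 60 = 0.9333 L/s.
Raw = (PIP − Pplat) / flow = (33.5 − 20.5) / 0.9333 = 13.0 / 0.9333 = 13.929 cmH2O·s/L.

13.9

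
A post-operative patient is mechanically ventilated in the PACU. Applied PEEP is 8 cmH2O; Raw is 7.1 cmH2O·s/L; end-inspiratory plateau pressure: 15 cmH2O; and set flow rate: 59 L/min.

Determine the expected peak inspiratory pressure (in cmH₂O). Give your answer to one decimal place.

Flow: 59 L/min ÷ 60 = 0.9833 L/s.
PIP = Pplat + Raw × flow = 15 + 7.1 × 0.9833 = 15 + 6.981 = 21.981 cmH2O.

22.0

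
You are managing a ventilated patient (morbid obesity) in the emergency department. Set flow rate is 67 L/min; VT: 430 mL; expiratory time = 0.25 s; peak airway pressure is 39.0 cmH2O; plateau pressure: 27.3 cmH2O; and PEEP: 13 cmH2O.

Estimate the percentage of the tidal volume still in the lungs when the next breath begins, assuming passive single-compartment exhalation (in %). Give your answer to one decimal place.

45.2

Flow: 67 L/min ÷ 60 = 1.1167 L/s.
R = (PIP − Pplat)/V̇ = (39.0 − 27.3) / 1.1167 = 11.7/1.1167 = 10.477 cmH2O·s/L.
C = Vt/(Pplat − PEEP) = 430.0 / (27.3 − 13) = 430.0/14.3 = 30.07 mL/cmH2O.
τ = R × C = 10.477 × 0.03007 L/cmH2O = 0.315 s.
Fraction remaining at end-expiration = e^(−Te/τ) = e^(−0.25/0.315) = 0.4522 → 45.22%.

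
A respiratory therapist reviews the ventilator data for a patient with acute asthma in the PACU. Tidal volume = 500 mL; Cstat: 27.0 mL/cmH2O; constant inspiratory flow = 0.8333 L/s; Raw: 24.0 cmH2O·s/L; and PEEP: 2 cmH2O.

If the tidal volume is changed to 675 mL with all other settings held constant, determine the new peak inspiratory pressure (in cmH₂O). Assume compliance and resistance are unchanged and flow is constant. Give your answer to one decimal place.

PIP = Vt/C + R·V̇ + PEEP (constant-flow equation of motion).
Only the elastic term changes: ΔPIP = ΔVt / C = (675 − 500) / 27.0 = 6.481 cmH2O.
Original PIP = 500/27.0 + 24.0×0.8333 + 2 = 40.518 cmH2O; new PIP = 40.518 + (6.481) = 46.999 cmH2O.

47.0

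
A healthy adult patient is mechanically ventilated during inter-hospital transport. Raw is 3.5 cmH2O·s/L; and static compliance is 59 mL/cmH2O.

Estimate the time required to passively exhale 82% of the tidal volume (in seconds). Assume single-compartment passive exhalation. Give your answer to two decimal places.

0.35

τ = R × C = 3.5 × 59 mL/cmH2O = 3.5 × 0.059 L/cmH2O = 0.2065 s.
Exhaled fraction f = 1 − e^(−t/τ) → t = −τ·ln(1 − f) = −0.2065·ln(0.18) = 0.3541 s.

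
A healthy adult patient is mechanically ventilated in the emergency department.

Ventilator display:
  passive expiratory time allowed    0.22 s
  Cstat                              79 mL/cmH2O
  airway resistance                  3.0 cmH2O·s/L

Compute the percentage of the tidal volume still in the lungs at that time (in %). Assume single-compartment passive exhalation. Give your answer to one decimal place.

τ = R × C = 3.0 × 79 mL/cmH2O = 3.0 × 0.079 L/cmH2O = 0.237 s.
Passive exhalation: V(t)/V₀ = e^(−t/τ) = e^(−0.22/0.237) = 0.3952.
Fraction remaining = 0.3952 → 39.52%.

39.5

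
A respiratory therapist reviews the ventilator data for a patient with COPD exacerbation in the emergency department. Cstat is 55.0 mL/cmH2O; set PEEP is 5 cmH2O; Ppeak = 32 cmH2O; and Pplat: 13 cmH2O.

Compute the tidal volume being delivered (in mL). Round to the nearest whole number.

Vt = Cstat × (Pplat − PEEP) = 55.0 × (13 − 5) = 55.0 × 8.0 = 440.0 mL.

440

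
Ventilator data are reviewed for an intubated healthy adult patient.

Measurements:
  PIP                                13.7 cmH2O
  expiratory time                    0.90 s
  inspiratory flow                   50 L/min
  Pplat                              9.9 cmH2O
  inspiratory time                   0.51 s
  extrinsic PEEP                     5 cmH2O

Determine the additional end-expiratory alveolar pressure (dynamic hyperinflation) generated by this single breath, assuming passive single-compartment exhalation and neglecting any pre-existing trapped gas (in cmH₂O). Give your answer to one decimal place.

0.5

Flow: 50 L/min ÷ 60 = 0.8333 L/s.
Vt = flow × Ti = 0.8333 L/s × 0.51 s × 1000 mL/L = 424.98 mL.
R = (PIP − Pplat)/V̇ = (13.7 − 9.9) / 0.8333 = 3.8/0.8333 = 4.56 cmH2O·s/L.
C = Vt/(Pplat − PEEP) = 424.98 / (9.9 − 5) = 424.98/4.9 = 86.731 mL/cmH2O.
τ = R × C = 4.56 × 0.08673 L/cmH2O = 0.3955 s.
Fraction remaining = e^(−Te/τ) = e^(−0.90/0.3955) = 0.1027; trapped volume = 424.98 × 0.1027 = 43.645 mL.
Additional alveolar pressure from trapping ≈ V_trapped / C = 43.645 / 86.731 = 0.5032 cmH2O.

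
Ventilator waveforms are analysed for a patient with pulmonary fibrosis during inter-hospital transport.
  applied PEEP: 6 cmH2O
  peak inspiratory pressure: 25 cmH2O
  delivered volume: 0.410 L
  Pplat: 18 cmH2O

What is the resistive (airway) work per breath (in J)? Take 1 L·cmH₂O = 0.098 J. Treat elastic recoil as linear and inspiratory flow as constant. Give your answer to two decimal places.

0.28

With constant inspiratory flow the resistive pressure is constant at PIP − Pplat = 25 − 18 = 7.0 cmH2O, so resistive work = 7.0 × 0.410 = 2.87 L·cmH2O.
× 0.098 J/(L·cmH2O) → 0.2813 J.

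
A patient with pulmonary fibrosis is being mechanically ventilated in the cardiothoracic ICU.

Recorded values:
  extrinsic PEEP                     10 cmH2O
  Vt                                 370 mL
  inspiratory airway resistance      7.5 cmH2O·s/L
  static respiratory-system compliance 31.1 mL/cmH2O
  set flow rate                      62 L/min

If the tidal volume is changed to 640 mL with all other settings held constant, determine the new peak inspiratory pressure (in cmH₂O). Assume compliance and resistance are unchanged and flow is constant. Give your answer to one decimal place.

38.3

Flow: 62 L/min ÷ 60 = 1.0333 L/s.
PIP = Vt/C + R·V̇ + PEEP (constant-flow equation of motion).
Only the elastic term changes: ΔPIP = ΔVt / C = (640 − 370) / 31.1 = 8.682 cmH2O.
Original PIP = 370/31.1 + 7.5×1.0333 + 10 = 29.647 cmH2O; new PIP = 29.647 + (8.682) = 38.329 cmH2O.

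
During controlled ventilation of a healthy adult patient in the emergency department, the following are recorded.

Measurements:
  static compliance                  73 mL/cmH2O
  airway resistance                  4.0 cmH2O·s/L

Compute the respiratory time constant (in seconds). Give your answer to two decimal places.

0.29

τ = R × C = 4.0 × 73 mL/cmH2O = 4.0 × 0.073 L/cmH2O = 0.292 s.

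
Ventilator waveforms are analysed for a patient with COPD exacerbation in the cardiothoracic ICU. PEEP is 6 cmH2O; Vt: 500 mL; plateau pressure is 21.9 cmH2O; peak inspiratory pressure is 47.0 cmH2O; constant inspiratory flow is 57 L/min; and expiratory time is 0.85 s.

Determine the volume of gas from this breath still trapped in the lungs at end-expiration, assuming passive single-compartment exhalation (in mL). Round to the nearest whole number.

180

Flow: 57 L/min ÷ 60 = 0.95 L/s.
R = (PIP − Pplat)/V̇ = (47.0 − 21.9) / 0.95 = 25.1/0.95 = 26.421 cmH2O·s/L.
C = Vt/(Pplat − PEEP) = 500.0 / (21.9 − 6) = 500.0/15.9 = 31.447 mL/cmH2O.
τ = R × C = 26.421 × 0.03145 L/cmH2O = 0.8309 s.
Fraction remaining = e^(−Te/τ) = e^(−0.85/0.8309) = 0.3595.
Trapped volume = 500.0 × 0.3595 = 179.75 mL.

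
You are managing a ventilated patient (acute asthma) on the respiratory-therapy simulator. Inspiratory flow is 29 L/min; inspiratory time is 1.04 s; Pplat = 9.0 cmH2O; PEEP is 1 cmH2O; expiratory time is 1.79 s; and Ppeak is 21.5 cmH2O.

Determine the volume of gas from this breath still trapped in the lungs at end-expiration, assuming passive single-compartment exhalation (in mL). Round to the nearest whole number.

167

Flow: 29 L/min ÷ 60 = 0.4833 L/s.
Vt = flow × Ti = 0.4833 L/s × 1.04 s × 1000 mL/L = 502.63 mL.
R = (PIP − Pplat)/V̇ = (21.5 − 9.0) / 0.4833 = 12.5/0.4833 = 25.864 cmH2O·s/L.
C = Vt/(Pplat − PEEP) = 502.63 / (9.0 − 1) = 502.63/8.0 = 62.829 mL/cmH2O.
τ = R × C = 25.864 × 0.06283 L/cmH2O = 1.625 s.
Fraction remaining = e^(−Te/τ) = e^(−1.79/1.625) = 0.3324.
Trapped volume = 502.63 × 0.3324 = 167.07 mL.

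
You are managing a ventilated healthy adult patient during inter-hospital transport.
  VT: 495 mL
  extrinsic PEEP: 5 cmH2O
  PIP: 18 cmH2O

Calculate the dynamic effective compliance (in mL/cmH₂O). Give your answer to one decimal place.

Dynamic compliance = Vt / (PIP − PEEP) = 495 / (18 − 5) = 495 / 13.0 = 38.077 mL/cmH2O.

38.1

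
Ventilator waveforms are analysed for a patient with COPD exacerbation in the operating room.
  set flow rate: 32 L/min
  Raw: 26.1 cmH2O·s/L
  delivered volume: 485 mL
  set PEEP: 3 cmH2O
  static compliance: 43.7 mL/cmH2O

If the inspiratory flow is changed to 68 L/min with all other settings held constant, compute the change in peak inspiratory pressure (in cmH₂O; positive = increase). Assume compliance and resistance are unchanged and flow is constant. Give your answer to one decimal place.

15.7

Flow: 32 L/min ÷ 60 = 0.5333 L/s.
New flow: 68 L/min ÷ 60 = 1.1333 L/s.
PIP = Vt/C + R·V̇ + PEEP (constant-flow equation of motion).
Only the resistive term changes: ΔPIP = R × ΔV̇ = 26.1 × (1.1333 − 0.5333) = 26.1 × 0.6 = 15.66 cmH2O.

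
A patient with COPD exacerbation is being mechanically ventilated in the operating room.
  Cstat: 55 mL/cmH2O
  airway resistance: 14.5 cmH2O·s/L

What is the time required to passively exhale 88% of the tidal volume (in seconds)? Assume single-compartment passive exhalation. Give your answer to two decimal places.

1.69

τ = R × C = 14.5 × 55 mL/cmH2O = 14.5 × 0.055 L/cmH2O = 0.7975 s.
Exhaled fraction f = 1 − e^(−t/τ) → t = −τ·ln(1 − f) = −0.7975·ln(0.12) = 1.691 s.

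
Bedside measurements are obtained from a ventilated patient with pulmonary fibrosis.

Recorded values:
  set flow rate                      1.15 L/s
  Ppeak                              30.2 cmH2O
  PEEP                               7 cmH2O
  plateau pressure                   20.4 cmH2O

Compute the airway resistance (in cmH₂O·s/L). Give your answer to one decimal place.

Raw = (PIP − Pplat) / flow = (30.2 − 20.4) / 1.15 = 9.8 / 1.15 = 8.522 cmH2O·s/L.

8.5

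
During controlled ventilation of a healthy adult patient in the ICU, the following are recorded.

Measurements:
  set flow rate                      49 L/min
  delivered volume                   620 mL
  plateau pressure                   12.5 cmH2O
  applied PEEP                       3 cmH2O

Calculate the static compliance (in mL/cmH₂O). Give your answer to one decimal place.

65.3

Cstat = Vt / (Pplat − PEEP) = 620 / (12.5 − 3) = 620 / 9.5 = 65.263 mL/cmH2O.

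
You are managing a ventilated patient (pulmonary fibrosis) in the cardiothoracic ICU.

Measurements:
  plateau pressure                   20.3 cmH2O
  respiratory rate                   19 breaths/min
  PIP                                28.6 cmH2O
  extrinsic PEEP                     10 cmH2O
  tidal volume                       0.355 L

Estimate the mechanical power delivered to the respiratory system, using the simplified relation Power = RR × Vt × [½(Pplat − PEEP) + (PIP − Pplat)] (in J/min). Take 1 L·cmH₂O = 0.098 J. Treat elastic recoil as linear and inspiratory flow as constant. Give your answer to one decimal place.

Per-breath work = Vt × [½(Pplat−PEEP) + (PIP−Pplat)] = 0.355 × [0.5×10.3 + 8.3] = 0.355 × 13.45 = 4.775 L·cmH2O.
Power = 19 × 4.775 = 90.725 L·cmH2O/min.
× 0.098 J/(L·cmH2O) → 8.891 J/min.

8.9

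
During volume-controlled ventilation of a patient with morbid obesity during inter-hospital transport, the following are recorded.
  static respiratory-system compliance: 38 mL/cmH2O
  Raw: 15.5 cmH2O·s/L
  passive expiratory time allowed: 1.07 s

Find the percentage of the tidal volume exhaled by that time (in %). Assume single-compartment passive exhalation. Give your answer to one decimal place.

τ = R × C = 15.5 × 38 mL/cmH2O = 15.5 × 0.038 L/cmH2O = 0.589 s.
Passive exhalation: V(t)/V₀ = e^(−t/τ) = e^(−1.07/0.589) = 0.1626.
Fraction exhaled = 1 − 0.1626 = 0.8374 → 83.74%.

83.7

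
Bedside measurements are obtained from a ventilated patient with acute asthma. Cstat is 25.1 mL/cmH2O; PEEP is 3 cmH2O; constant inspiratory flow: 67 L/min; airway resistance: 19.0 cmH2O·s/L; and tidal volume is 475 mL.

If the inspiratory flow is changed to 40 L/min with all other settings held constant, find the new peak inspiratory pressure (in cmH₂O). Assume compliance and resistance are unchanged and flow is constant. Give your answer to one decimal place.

34.6

Flow: 67 L/min ÷ 60 = 1.1167 L/s.
New flow: 40 L/min ÷ 60 = 0.6667 L/s.
PIP = Vt/C + R·V̇ + PEEP (constant-flow equation of motion).
Only the resistive term changes: ΔPIP = R × ΔV̇ = 19.0 × (0.6667 − 1.1167) = 19.0 × -0.45 = -8.55 cmH2O.
Original PIP = 475/25.1 + 19.0×1.1167 + 3 = 43.142 cmH2O; new PIP = 43.142 + (-8.55) = 34.592 cmH2O.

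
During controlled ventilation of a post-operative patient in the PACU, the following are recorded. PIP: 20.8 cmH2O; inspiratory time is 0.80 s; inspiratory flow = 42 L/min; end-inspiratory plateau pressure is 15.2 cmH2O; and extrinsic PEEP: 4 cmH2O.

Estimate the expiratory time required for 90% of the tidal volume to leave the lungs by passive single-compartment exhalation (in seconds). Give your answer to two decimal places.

Flow: 42 L/min ÷ 60 = 0.7 L/s.
Vt = flow × Ti = 0.7 L/s × 0.80 s × 1000 mL/L = 560.0 mL.
R = (PIP − Pplat)/V̇ = (20.8 − 15.2) / 0.7 = 5.6/0.7 = 8.0 cmH2O·s/L.
C = Vt/(Pplat − PEEP) = 560.0 / (15.2 − 4) = 560.0/11.2 = 50.0 mL/cmH2O.
τ = R × C = 8.0 × 0.05 L/cmH2O = 0.4 s.
t = −τ·ln(1 − 0.90) = −0.4·ln(0.1) = 0.921 s.

0.92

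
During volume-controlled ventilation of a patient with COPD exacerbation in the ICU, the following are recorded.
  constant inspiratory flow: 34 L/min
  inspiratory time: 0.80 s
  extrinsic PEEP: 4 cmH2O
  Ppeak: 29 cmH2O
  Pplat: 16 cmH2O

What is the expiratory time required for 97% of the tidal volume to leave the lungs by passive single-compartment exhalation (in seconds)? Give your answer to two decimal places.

3.04

Flow: 34 L/min ÷ 60 = 0.5667 L/s.
Vt = flow × Ti = 0.5667 L/s × 0.80 s × 1000 mL/L = 453.36 mL.
R = (PIP − Pplat)/V̇ = (29 − 16) / 0.5667 = 13.0/0.5667 = 22.94 cmH2O·s/L.
C = Vt/(Pplat − PEEP) = 453.36 / (16 − 4) = 453.36/12.0 = 37.78 mL/cmH2O.
τ = R × C = 22.94 × 0.03778 L/cmH2O = 0.8667 s.
t = −τ·ln(1 − 0.97) = −0.8667·ln(0.03) = 3.039 s.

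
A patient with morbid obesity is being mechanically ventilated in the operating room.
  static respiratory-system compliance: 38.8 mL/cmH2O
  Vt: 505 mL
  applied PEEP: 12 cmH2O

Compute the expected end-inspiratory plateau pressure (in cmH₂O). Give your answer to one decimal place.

25.0

Pplat = PEEP + Vt / Cstat = 12 + 505 / 38.8 = 12 + 13.015 = 25.015 cmH2O.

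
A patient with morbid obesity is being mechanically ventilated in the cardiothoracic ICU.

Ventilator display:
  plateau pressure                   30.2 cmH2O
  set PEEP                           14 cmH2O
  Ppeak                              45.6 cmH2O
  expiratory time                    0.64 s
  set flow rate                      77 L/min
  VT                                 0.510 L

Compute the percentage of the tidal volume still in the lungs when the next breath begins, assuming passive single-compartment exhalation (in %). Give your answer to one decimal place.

Flow: 77 L/min ÷ 60 = 1.2833 L/s.
R = (PIP − Pplat)/V̇ = (45.6 − 30.2) / 1.2833 = 15.4/1.2833 = 12.0 cmH2O·s/L.
C = Vt/(Pplat − PEEP) = 510.0 / (30.2 − 14) = 510.0/16.2 = 31.481 mL/cmH2O.
τ = R × C = 12.0 × 0.03148 L/cmH2O = 0.3778 s.
Fraction remaining at end-expiration = e^(−Te/τ) = e^(−0.64/0.3778) = 0.1838 → 18.38%.

18.4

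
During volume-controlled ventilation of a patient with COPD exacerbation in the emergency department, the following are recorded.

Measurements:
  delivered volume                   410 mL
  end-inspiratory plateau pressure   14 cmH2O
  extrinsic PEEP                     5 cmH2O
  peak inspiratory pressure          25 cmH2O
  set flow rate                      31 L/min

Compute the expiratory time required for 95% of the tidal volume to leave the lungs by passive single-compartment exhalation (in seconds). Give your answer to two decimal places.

Flow: 31 L/min ÷ 60 = 0.5167 L/s.
R = (PIP − Pplat)/V̇ = (25 − 14) / 0.5167 = 11.0/0.5167 = 21.289 cmH2O·s/L.
C = Vt/(Pplat − PEEP) = 410.0 / (14 − 5) = 410.0/9.0 = 45.556 mL/cmH2O.
τ = R × C = 21.289 × 0.04556 L/cmH2O = 0.9699 s.
t = −τ·ln(1 − 0.95) = −0.9699·ln(0.05) = 2.906 s.

2.91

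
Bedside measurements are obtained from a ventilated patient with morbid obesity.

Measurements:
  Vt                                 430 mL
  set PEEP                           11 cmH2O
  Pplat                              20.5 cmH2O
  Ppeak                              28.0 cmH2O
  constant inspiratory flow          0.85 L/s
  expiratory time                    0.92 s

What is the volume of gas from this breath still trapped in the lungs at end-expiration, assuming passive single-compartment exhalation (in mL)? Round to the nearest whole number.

43

R = (PIP − Pplat)/V̇ = (28.0 − 20.5) / 0.85 = 7.5/0.85 = 8.824 cmH2O·s/L.
C = Vt/(Pplat − PEEP) = 430.0 / (20.5 − 11) = 430.0/9.5 = 45.263 mL/cmH2O.
τ = R × C = 8.824 × 0.04526 L/cmH2O = 0.3994 s.
Fraction remaining = e^(−Te/τ) = e^(−0.92/0.3994) = 0.09991.
Trapped volume = 430.0 × 0.09991 = 42.961 mL.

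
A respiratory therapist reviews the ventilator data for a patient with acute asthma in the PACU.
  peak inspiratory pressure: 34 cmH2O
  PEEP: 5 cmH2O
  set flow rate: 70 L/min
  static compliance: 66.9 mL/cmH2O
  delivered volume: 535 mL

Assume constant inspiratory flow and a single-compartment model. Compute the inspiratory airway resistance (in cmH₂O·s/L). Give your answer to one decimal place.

Flow: 70 L/min ÷ 60 = 1.1667 L/s.
Equation of motion (constant flow): PIP = Vt/C + R·V̇ + PEEP.
R·V̇ = PIP − Vt/C − PEEP = 34 − 535/66.9 − 5 = 34 − 7.997 − 5 = 21.003 cmH2O.
R = 21.003 / 1.1667 = 18.002 cmH2O·s/L.

18.0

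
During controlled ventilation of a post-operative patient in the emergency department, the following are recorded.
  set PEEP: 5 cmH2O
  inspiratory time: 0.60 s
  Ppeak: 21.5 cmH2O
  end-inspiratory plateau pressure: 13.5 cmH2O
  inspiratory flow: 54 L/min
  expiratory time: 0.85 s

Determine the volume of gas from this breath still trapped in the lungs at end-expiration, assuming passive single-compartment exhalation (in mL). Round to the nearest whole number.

120

Flow: 54 L/min ÷ 60 = 0.9 L/s.
Vt = flow × Ti = 0.9 L/s × 0.60 s × 1000 mL/L = 540.0 mL.
R = (PIP − Pplat)/V̇ = (21.5 − 13.5) / 0.9 = 8.0/0.9 = 8.889 cmH2O·s/L.
C = Vt/(Pplat − PEEP) = 540.0 / (13.5 − 5) = 540.0/8.5 = 63.529 mL/cmH2O.
τ = R × C = 8.889 × 0.06353 L/cmH2O = 0.5647 s.
Fraction remaining = e^(−Te/τ) = e^(−0.85/0.5647) = 0.222.
Trapped volume = 540.0 × 0.222 = 119.88 mL.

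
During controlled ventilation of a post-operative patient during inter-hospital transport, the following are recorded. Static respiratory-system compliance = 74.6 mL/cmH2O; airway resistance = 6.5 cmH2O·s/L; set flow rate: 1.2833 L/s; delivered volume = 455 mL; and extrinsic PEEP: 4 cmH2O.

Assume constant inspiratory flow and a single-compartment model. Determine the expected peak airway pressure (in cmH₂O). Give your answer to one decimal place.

Equation of motion (constant flow): PIP = Vt/C + R·V̇ + PEEP.
PIP = 455/74.6 + 6.5×1.2833 + 4 = 6.099 + 8.341 + 4 = 18.44 cmH2O.

18.4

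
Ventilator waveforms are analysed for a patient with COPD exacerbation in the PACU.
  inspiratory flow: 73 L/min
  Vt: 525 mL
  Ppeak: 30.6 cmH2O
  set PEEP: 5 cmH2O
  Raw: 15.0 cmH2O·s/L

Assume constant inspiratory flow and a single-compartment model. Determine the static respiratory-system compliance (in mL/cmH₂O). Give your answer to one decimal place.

71.4

Flow: 73 L/min ÷ 60 = 1.2167 L/s.
Equation of motion (constant flow): PIP = Vt/C + R·V̇ + PEEP.
Vt/C = PIP − R·V̇ − PEEP = 30.6 − 15.0×1.2167 − 5 = 30.6 − 18.251 − 5 = 7.349 cmH2O.
C = Vt / 7.349 = 525 / 7.349 = 71.438 mL/cmH2O.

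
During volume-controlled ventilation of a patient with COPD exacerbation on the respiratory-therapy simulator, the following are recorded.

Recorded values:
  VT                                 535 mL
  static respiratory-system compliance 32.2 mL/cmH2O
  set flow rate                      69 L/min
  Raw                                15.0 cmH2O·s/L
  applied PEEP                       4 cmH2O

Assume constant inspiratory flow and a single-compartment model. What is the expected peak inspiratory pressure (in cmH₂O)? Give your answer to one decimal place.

Flow: 69 L/min ÷ 60 = 1.15 L/s.
Equation of motion (constant flow): PIP = Vt/C + R·V̇ + PEEP.
PIP = 535/32.2 + 15.0×1.15 + 4 = 16.615 + 17.25 + 4 = 37.865 cmH2O.

37.9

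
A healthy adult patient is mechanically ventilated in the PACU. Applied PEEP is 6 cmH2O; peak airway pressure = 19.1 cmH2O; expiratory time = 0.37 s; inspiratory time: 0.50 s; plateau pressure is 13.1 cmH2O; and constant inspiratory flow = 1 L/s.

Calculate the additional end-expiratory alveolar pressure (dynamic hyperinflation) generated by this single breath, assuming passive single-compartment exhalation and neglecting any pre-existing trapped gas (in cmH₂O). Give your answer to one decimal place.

Vt = flow × Ti = 1 L/s × 0.50 s × 1000 mL/L = 500.0 mL.
R = (PIP − Pplat)/V̇ = (19.1 − 13.1) / 1 = 6.0/1 = 6.0 cmH2O·s/L.
C = Vt/(Pplat − PEEP) = 500.0 / (13.1 − 6) = 500.0/7.1 = 70.423 mL/cmH2O.
τ = R × C = 6.0 × 0.07042 L/cmH2O = 0.4225 s.
Fraction remaining = e^(−Te/τ) = e^(−0.37/0.4225) = 0.4166; trapped volume = 500.0 × 0.4166 = 208.3 mL.
Additional alveolar pressure from trapping ≈ V_trapped / C = 208.3 / 70.423 = 2.958 cmH2O.

3.0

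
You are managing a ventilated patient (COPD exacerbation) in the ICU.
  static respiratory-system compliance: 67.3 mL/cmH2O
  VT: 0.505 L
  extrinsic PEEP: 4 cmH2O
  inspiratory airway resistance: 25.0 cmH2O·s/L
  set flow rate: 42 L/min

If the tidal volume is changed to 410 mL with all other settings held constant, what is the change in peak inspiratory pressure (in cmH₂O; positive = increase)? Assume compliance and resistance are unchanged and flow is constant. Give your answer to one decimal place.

PIP = Vt/C + R·V̇ + PEEP (constant-flow equation of motion).
Only the elastic term changes: ΔPIP = ΔVt / C = (410 − 505) / 67.3 = -1.412 cmH2O.

-1.4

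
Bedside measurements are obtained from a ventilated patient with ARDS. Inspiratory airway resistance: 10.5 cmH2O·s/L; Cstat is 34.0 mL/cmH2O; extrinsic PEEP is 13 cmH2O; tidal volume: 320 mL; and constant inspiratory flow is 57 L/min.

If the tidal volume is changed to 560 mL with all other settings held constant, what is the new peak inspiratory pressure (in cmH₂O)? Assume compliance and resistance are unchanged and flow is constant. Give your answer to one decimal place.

39.4

Flow: 57 L/min ÷ 60 = 0.95 L/s.
PIP = Vt/C + R·V̇ + PEEP (constant-flow equation of motion).
Only the elastic term changes: ΔPIP = ΔVt / C = (560 − 320) / 34.0 = 7.059 cmH2O.
Original PIP = 320/34.0 + 10.5×0.95 + 13 = 32.387 cmH2O; new PIP = 32.387 + (7.059) = 39.446 cmH2O.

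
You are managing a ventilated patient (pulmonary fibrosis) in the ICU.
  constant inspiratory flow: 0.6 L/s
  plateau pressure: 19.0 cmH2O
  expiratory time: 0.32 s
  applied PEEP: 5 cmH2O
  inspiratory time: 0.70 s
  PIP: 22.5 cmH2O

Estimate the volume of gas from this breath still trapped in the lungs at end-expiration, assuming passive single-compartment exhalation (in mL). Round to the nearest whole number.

Vt = flow × Ti = 0.6 L/s × 0.70 s × 1000 mL/L = 420.0 mL.
R = (PIP − Pplat)/V̇ = (22.5 − 19.0) / 0.6 = 3.5/0.6 = 5.833 cmH2O·s/L.
C = Vt/(Pplat − PEEP) = 420.0 / (19.0 − 5) = 420.0/14.0 = 30.0 mL/cmH2O.
τ = R × C = 5.833 × 0.03 L/cmH2O = 0.175 s.
Fraction remaining = e^(−Te/τ) = e^(−0.32/0.175) = 0.1606.
Trapped volume = 420.0 × 0.1606 = 67.452 mL.

67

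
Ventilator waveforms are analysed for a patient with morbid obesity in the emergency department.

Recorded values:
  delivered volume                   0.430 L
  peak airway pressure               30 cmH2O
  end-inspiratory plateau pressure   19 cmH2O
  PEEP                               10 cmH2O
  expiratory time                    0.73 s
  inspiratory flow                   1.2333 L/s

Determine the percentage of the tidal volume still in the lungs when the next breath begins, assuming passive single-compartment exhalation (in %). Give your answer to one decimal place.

R = (PIP − Pplat)/V̇ = (30 − 19) / 1.2333 = 11.0/1.2333 = 8.919 cmH2O·s/L.
C = Vt/(Pplat − PEEP) = 430.0 / (19 − 10) = 430.0/9.0 = 47.778 mL/cmH2O.
τ = R × C = 8.919 × 0.04778 L/cmH2O = 0.4261 s.
Fraction remaining at end-expiration = e^(−Te/τ) = e^(−0.73/0.4261) = 0.1803 → 18.03%.

18.0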